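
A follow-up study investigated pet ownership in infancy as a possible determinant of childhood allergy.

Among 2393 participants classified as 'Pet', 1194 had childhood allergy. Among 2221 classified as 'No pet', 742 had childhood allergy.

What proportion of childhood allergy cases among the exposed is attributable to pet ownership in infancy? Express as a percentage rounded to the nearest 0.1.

33.0

From the description: a = 1194, b = 1199, c = 742, d = 1479.
Risk in exposed = 1194/2393 = 0.49896; risk in unexposed = 742/2221 = 0.33408.
RR = 0.49896/0.33408 = 1.49350
AR% = (RR − 1)/RR × 100 = (1.49350 − 1)/1.49350 × 100 = 33.0433%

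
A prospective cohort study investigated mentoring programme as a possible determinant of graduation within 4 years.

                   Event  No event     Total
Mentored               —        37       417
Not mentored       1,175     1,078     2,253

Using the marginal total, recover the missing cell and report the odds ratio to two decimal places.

9.42

The missing cell is in the exposed row: 417 − 37 = 380.
So a = 380, b = 37, c = 1175, d = 1078.
OR = (a·d)/(b·c) = (380 × 1078) / (37 × 1175) = 409640 / 43475 = 9.42243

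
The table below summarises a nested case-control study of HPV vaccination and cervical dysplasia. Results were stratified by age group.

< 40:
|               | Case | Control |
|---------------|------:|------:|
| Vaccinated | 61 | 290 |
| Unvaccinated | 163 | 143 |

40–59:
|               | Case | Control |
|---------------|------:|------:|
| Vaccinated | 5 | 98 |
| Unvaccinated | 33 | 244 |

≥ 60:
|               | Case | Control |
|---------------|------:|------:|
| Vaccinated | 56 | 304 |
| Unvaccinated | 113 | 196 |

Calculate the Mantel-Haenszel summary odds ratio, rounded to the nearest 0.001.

0.250

OR_MH = Σ(aᵢdᵢ/nᵢ) / Σ(bᵢcᵢ/nᵢ), where nᵢ is the stratum total.
Stratum 1 (< 40): n = 657; a·d/n = 61·143/657 = 13.2770; b·c/n = 290·163/657 = 71.9482
Stratum 2 (40–59): n = 380; a·d/n = 5·244/380 = 3.2105; b·c/n = 98·33/380 = 8.5105
Stratum 3 (≥ 60): n = 669; a·d/n = 56·196/669 = 16.4066; b·c/n = 304·113/669 = 51.3483
OR_MH = (13.2770 + 3.2105 + 16.4066) / (71.9482 + 8.5105 + 51.3483) = 32.8941 / 131.8071 = 0.24956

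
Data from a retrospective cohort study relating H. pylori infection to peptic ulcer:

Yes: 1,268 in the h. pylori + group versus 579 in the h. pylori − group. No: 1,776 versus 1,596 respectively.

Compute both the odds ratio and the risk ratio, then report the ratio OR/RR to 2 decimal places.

From the description: a = 1268, b = 1776, c = 579, d = 1596.
OR = (1268·1596)/(1776·579) = 2023728/1028304 = 1.96803
Risk in exposed = 1268/3044 = 0.41656; risk in unexposed = 579/2175 = 0.26621; RR = 1.56479
OR/RR = 1.96803 / 1.56479 = 1.25769
The outcome is not rare, so the OR lies further from 1 than the RR.

1.26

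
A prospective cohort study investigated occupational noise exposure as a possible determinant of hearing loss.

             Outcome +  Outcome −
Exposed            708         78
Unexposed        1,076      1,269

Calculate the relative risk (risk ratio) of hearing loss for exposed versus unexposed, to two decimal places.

Cells: a = 708, b = 78, c = 1076, d = 1269.
Risk in exposed = 708/786 = 0.90076; risk in unexposed = 1076/2345 = 0.45885.
RR = 0.90076 / 0.45885 = 1.96309
The risk among the exposed is 1.96 times that among the unexposed.

1.96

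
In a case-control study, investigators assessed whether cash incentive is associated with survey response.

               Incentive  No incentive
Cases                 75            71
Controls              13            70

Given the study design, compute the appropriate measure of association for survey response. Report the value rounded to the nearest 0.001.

Reading the table with exposure as columns: a = 75 (Incentive, case), b = 13 (Incentive, non-case), c = 71 (No incentive, case), d = 70.
This is a case-control study: participants were sampled on outcome status, so risks in the source population cannot be estimated directly — relative risk is not valid here. The odds ratio is the appropriate measure.
OR = (a·d)/(b·c) = (75 × 70) / (13 × 71) = 5250 / 923 = 5.68797

5.688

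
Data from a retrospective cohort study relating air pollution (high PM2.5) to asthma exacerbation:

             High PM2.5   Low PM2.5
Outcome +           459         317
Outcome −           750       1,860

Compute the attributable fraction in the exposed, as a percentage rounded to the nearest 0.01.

Reading the table with exposure as columns: a = 459 (High PM2.5, case), b = 750 (High PM2.5, non-case), c = 317 (Low PM2.5, case), d = 1860.
Risk in exposed = 459/1209 = 0.37965; risk in unexposed = 317/2177 = 0.14561.
RR = 0.37965/0.14561 = 2.60727
AR% = (RR − 1)/RR × 100 = (2.60727 − 1)/2.60727 × 100 = 61.6457%

61.65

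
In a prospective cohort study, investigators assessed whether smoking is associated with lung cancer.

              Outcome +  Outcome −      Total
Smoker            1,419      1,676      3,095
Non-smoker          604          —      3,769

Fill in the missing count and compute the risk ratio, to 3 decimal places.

2.861

The missing cell is in the unexposed row: 3769 − 604 = 3165.
So a = 1419, b = 1676, c = 604, d = 3165.
RR = [a/(a+b)] / [c/(c+d)] = (1419/3095) / (604/3769) = 0.45848/0.16025 = 2.86095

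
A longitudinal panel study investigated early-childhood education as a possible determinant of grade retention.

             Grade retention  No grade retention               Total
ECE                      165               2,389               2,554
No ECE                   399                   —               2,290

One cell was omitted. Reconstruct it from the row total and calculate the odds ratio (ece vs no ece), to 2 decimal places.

0.33

The missing cell is in the unexposed row: 2290 − 399 = 1891.
So a = 165, b = 2389, c = 399, d = 1891.
OR = (a·d)/(b·c) = (165 × 1891) / (2389 × 399) = 312015 / 953211 = 0.32733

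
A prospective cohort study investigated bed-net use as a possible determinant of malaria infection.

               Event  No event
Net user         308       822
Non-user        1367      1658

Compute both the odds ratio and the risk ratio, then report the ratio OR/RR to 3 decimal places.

Cells: a = 308, b = 822, c = 1367, d = 1658.
OR = (308·1658)/(822·1367) = 510664/1123674 = 0.45446
Risk in exposed = 308/1130 = 0.27257; risk in unexposed = 1367/3025 = 0.45190; RR = 0.60316
OR/RR = 0.45446 / 0.60316 = 0.75347
The outcome is not rare, so the OR lies further from 1 than the RR.

0.753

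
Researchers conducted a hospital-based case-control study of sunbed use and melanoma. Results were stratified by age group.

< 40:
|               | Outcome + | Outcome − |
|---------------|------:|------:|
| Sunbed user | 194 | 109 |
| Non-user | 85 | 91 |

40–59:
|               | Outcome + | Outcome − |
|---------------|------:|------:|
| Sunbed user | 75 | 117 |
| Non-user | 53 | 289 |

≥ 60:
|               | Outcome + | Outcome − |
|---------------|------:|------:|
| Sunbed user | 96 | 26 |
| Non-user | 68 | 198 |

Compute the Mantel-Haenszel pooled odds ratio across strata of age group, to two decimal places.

3.56

OR_MH = Σ(aᵢdᵢ/nᵢ) / Σ(bᵢcᵢ/nᵢ), where nᵢ is the stratum total.
Stratum 1 (< 40): n = 479; a·d/n = 194·91/479 = 36.8559; b·c/n = 109·85/479 = 19.3424
Stratum 2 (40–59): n = 534; a·d/n = 75·289/534 = 40.5899; b·c/n = 117·53/534 = 11.6124
Stratum 3 (≥ 60): n = 388; a·d/n = 96·198/388 = 48.9897; b·c/n = 26·68/388 = 4.5567
OR_MH = (36.8559 + 40.5899 + 48.9897) / (19.3424 + 11.6124 + 4.5567) = 126.4355 / 35.5114 = 3.56042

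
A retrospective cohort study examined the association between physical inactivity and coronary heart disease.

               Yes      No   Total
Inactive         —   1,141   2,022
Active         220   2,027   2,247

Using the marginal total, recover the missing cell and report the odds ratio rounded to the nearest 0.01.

The missing cell is in the exposed row: 2022 − 1141 = 881.
So a = 881, b = 1141, c = 220, d = 2027.
OR = (a·d)/(b·c) = (881 × 2027) / (1141 × 220) = 1785787 / 251020 = 7.11412

7.11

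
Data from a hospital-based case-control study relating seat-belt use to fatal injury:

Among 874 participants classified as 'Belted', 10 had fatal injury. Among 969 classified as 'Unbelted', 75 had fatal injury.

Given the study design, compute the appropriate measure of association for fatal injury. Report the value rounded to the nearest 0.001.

From the description: a = 10, b = 864, c = 75, d = 894.
This is a hospital-based case-control study: participants were sampled on outcome status, so risks in the source population cannot be estimated directly — relative risk is not valid here. The odds ratio is the appropriate measure.
OR = (a·d)/(b·c) = (10 × 894) / (864 × 75) = 8940 / 64800 = 0.13796

0.138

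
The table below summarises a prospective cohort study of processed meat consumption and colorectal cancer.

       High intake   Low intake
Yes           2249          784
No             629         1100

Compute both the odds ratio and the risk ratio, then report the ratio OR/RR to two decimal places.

2.67

Reading the table with exposure as columns: a = 2249 (High intake, case), b = 629 (High intake, non-case), c = 784 (Low intake, case), d = 1100.
OR = (2249·1100)/(629·784) = 2473900/493136 = 5.01667
Risk in exposed = 2249/2878 = 0.78145; risk in unexposed = 784/1884 = 0.41614; RR = 1.87786
OR/RR = 5.01667 / 1.87786 = 2.67148
The outcome is not rare, so the OR lies further from 1 than the RR.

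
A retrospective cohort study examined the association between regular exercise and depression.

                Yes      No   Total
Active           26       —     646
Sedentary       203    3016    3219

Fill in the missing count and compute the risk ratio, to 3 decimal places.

0.638

The missing cell is in the exposed row: 646 − 26 = 620.
So a = 26, b = 620, c = 203, d = 3016.
RR = [a/(a+b)] / [c/(c+d)] = (26/646) / (203/3219) = 0.04025/0.06306 = 0.63821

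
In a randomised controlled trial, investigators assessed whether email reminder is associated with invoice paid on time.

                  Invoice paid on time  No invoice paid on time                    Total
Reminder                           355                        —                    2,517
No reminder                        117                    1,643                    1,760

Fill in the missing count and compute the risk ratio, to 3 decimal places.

The missing cell is in the exposed row: 2517 − 355 = 2162.
So a = 355, b = 2162, c = 117, d = 1643.
RR = [a/(a+b)] / [c/(c+d)] = (355/2517) / (117/1760) = 0.14104/0.06648 = 2.12164

2.122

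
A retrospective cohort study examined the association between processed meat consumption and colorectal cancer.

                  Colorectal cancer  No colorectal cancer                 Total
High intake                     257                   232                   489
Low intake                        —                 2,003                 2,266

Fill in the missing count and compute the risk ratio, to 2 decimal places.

The missing cell is in the unexposed row: 2266 − 2003 = 263.
So a = 257, b = 232, c = 263, d = 2003.
RR = [a/(a+b)] / [c/(c+d)] = (257/489) / (263/2266) = 0.52556/0.11606 = 4.52823

4.53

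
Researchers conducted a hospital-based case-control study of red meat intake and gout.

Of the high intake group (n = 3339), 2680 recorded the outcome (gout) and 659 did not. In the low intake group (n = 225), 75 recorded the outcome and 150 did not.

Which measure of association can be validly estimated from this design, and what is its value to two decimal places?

From the description: a = 2680, b = 659, c = 75, d = 150.
This is a hospital-based case-control study: participants were sampled on outcome status, so risks in the source population cannot be estimated directly — relative risk is not valid here. The odds ratio is the appropriate measure.
OR = (a·d)/(b·c) = (2680 × 150) / (659 × 75) = 402000 / 49425 = 8.13354

8.13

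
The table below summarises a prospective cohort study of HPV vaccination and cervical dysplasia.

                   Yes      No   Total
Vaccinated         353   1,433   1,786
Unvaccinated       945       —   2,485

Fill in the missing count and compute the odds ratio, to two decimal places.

0.40

The missing cell is in the unexposed row: 2485 − 945 = 1540.
So a = 353, b = 1433, c = 945, d = 1540.
OR = (a·d)/(b·c) = (353 × 1540) / (1433 × 945) = 543620 / 1354185 = 0.40144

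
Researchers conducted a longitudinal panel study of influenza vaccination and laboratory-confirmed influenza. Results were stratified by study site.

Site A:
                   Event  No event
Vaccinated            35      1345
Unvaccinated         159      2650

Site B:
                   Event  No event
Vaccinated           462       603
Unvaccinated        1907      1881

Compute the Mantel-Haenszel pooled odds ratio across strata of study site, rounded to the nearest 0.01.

0.70

OR_MH = Σ(aᵢdᵢ/nᵢ) / Σ(bᵢcᵢ/nᵢ), where nᵢ is the stratum total.
Stratum 1 (Site A): n = 4189; a·d/n = 35·2650/4189 = 22.1413; b·c/n = 1345·159/4189 = 51.0516
Stratum 2 (Site B): n = 4853; a·d/n = 462·1881/4853 = 179.0690; b·c/n = 603·1907/4853 = 236.9505
OR_MH = (22.1413 + 179.0690) / (51.0516 + 236.9505) = 201.2104 / 288.0021 = 0.69864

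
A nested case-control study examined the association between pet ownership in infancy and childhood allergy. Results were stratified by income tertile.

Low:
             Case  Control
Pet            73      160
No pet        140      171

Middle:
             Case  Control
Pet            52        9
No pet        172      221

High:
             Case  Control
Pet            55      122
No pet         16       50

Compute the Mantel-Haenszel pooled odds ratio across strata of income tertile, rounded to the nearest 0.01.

1.13

OR_MH = Σ(aᵢdᵢ/nᵢ) / Σ(bᵢcᵢ/nᵢ), where nᵢ is the stratum total.
Stratum 1 (Low): n = 544; a·d/n = 73·171/544 = 22.9467; b·c/n = 160·140/544 = 41.1765
Stratum 2 (Middle): n = 454; a·d/n = 52·221/454 = 25.3128; b·c/n = 9·172/454 = 3.4097
Stratum 3 (High): n = 243; a·d/n = 55·50/243 = 11.3169; b·c/n = 122·16/243 = 8.0329
OR_MH = (22.9467 + 25.3128 + 11.3169) / (41.1765 + 3.4097 + 8.0329) = 59.5763 / 52.6191 = 1.13222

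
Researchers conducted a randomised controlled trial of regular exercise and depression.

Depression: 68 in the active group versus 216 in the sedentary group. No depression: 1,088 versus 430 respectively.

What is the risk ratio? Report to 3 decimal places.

From the description: a = 68, b = 1088, c = 216, d = 430.
Risk in exposed = 68/1156 = 0.05882; risk in unexposed = 216/646 = 0.33437.
RR = 0.05882 / 0.33437 = 0.17593
The risk is 82% lower among the exposed than among the unexposed.

0.176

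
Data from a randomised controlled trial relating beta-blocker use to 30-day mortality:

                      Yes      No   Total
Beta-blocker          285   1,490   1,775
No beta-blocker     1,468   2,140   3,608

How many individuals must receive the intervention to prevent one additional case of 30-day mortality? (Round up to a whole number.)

5

Risk in treated group = 285/1775 = 0.16056; risk in control = 1468/3608 = 0.40687.
Absolute risk reduction = 0.40687 − 0.16056 = 0.24631
NNT = 1 / ARR = 1 / 0.24631 = 4.060 → round up → 5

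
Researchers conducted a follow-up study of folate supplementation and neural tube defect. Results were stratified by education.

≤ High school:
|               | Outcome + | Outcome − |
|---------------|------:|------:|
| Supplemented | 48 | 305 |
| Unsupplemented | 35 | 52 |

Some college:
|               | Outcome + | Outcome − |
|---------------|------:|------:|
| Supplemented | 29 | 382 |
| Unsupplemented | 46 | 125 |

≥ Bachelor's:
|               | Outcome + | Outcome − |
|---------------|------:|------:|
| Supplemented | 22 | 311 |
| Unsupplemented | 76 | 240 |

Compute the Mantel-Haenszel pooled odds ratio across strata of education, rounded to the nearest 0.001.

0.220

OR_MH = Σ(aᵢdᵢ/nᵢ) / Σ(bᵢcᵢ/nᵢ), where nᵢ is the stratum total.
Stratum 1 (≤ High school): n = 440; a·d/n = 48·52/440 = 5.6727; b·c/n = 305·35/440 = 24.2614
Stratum 2 (Some college): n = 582; a·d/n = 29·125/582 = 6.2285; b·c/n = 382·46/582 = 30.1924
Stratum 3 (≥ Bachelor's): n = 649; a·d/n = 22·240/649 = 8.1356; b·c/n = 311·76/649 = 36.4191
OR_MH = (5.6727 + 6.2285 + 8.1356) / (24.2614 + 30.1924 + 36.4191) = 20.0368 / 90.8729 = 0.22049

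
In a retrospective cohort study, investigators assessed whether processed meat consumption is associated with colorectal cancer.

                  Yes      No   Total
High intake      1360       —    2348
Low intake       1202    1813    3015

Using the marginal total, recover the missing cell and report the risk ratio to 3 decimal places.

The missing cell is in the exposed row: 2348 − 1360 = 988.
So a = 1360, b = 988, c = 1202, d = 1813.
RR = [a/(a+b)] / [c/(c+d)] = (1360/2348) / (1202/3015) = 0.57922/0.39867 = 1.45286

1.453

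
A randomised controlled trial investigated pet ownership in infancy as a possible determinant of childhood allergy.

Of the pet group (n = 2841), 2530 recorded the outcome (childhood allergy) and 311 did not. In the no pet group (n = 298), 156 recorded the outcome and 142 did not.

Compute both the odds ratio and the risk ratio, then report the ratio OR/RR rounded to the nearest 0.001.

From the description: a = 2530, b = 311, c = 156, d = 142.
OR = (2530·142)/(311·156) = 359260/48516 = 7.40498
Risk in exposed = 2530/2841 = 0.89053; risk in unexposed = 156/298 = 0.52349; RR = 1.70114
OR/RR = 7.40498 / 1.70114 = 4.35294
The outcome is not rare, so the OR lies further from 1 than the RR.

4.353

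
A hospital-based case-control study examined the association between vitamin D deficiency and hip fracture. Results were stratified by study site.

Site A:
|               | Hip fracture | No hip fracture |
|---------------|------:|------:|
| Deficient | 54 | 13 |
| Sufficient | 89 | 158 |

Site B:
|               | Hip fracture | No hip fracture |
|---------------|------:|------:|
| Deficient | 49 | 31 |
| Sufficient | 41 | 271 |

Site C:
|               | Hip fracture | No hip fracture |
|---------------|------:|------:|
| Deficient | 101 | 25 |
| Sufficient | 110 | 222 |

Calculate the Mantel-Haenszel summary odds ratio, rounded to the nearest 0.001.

OR_MH = Σ(aᵢdᵢ/nᵢ) / Σ(bᵢcᵢ/nᵢ), where nᵢ is the stratum total.
Stratum 1 (Site A): n = 314; a·d/n = 54·158/314 = 27.1720; b·c/n = 13·89/314 = 3.6847
Stratum 2 (Site B): n = 392; a·d/n = 49·271/392 = 33.8750; b·c/n = 31·41/392 = 3.2423
Stratum 3 (Site C): n = 458; a·d/n = 101·222/458 = 48.9563; b·c/n = 25·110/458 = 6.0044
OR_MH = (27.1720 + 33.8750 + 48.9563) / (3.6847 + 3.2423 + 6.0044) = 110.0033 / 12.9314 = 8.50666

8.507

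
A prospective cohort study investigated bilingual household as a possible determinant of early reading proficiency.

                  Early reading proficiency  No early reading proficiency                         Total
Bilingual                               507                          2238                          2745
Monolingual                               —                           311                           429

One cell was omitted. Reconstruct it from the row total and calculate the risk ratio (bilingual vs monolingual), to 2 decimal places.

0.67

The missing cell is in the unexposed row: 429 − 311 = 118.
So a = 507, b = 2238, c = 118, d = 311.
RR = [a/(a+b)] / [c/(c+d)] = (507/2745) / (118/429) = 0.18470/0.27506 = 0.67149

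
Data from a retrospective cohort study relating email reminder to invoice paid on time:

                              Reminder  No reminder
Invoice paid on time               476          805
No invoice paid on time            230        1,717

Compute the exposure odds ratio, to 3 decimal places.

4.414

Reading the table with exposure as columns: a = 476 (Reminder, case), b = 230 (Reminder, non-case), c = 805 (No reminder, case), d = 1717.
OR = (a·d)/(b·c) = (476 × 1717) / (230 × 805) = 817292 / 185150 = 4.41422
The odds of invoice paid on time are about 4.41 times as high in the reminder group.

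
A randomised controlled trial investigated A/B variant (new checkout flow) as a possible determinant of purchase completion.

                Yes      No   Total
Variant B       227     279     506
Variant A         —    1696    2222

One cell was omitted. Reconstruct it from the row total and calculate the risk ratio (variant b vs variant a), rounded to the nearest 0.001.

The missing cell is in the unexposed row: 2222 − 1696 = 526.
So a = 227, b = 279, c = 526, d = 1696.
RR = [a/(a+b)] / [c/(c+d)] = (227/506) / (526/2222) = 0.44862/0.23672 = 1.89511

1.895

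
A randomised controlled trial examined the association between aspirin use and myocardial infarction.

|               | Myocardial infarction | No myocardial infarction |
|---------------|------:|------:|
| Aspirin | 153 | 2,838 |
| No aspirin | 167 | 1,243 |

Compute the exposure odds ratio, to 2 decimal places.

0.40

Cells: a = 153, b = 2838, c = 167, d = 1243.
OR = (a·d)/(b·c) = (153 × 1243) / (2838 × 167) = 190179 / 473946 = 0.40127
Exposure is associated with lower odds of myocardial infarction (OR = 0.40 < 1).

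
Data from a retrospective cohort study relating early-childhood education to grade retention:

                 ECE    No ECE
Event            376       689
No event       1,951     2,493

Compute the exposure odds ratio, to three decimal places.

Reading the table with exposure as columns: a = 376 (ECE, case), b = 1951 (ECE, non-case), c = 689 (No ECE, case), d = 2493.
OR = (a·d)/(b·c) = (376 × 2493) / (1951 × 689) = 937368 / 1344239 = 0.69732
Exposure is associated with lower odds of grade retention (OR = 0.70 < 1).

0.697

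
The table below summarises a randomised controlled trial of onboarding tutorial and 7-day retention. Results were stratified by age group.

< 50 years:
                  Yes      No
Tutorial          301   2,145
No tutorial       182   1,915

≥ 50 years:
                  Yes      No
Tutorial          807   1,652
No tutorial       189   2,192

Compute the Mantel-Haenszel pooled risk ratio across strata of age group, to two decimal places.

RR_MH = Σ(aᵢ·n₀ᵢ/nᵢ) / Σ(cᵢ·n₁ᵢ/nᵢ), with n₁ᵢ = aᵢ+bᵢ (exposed), n₀ᵢ = cᵢ+dᵢ (unexposed), nᵢ = n₁ᵢ+n₀ᵢ.
Stratum 1 (< 50 years): n₁ = 2446, n₀ = 2097, n = 4543; a·n₀/n = 301·2097/4543 = 138.9384; c·n₁/n = 182·2446/4543 = 97.9908
Stratum 2 (≥ 50 years): n₁ = 2459, n₀ = 2381, n = 4840; a·n₀/n = 807·2381/4840 = 396.9973; c·n₁/n = 189·2459/4840 = 96.0229
RR_MH = (138.9384 + 396.9973) / (97.9908 + 96.0229) = 535.9357 / 194.0137 = 2.76236

2.76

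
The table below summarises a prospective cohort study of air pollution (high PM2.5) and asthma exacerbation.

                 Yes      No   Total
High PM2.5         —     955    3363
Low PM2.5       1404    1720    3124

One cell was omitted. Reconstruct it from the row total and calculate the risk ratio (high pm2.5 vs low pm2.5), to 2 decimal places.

1.59

The missing cell is in the exposed row: 3363 − 955 = 2408.
So a = 2408, b = 955, c = 1404, d = 1720.
RR = [a/(a+b)] / [c/(c+d)] = (2408/3363) / (1404/3124) = 0.71603/0.44942 = 1.59321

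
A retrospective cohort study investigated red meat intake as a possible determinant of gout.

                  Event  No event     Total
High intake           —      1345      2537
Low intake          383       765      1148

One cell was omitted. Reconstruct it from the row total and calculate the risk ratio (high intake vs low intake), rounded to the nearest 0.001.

1.408

The missing cell is in the exposed row: 2537 − 1345 = 1192.
So a = 1192, b = 1345, c = 383, d = 765.
RR = [a/(a+b)] / [c/(c+d)] = (1192/2537) / (383/1148) = 0.46985/0.33362 = 1.40831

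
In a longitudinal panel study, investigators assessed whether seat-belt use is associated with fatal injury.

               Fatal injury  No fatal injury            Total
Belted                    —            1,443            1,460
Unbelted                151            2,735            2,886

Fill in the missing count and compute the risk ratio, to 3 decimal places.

The missing cell is in the exposed row: 1460 − 1443 = 17.
So a = 17, b = 1443, c = 151, d = 2735.
RR = [a/(a+b)] / [c/(c+d)] = (17/1460) / (151/2886) = 0.01164/0.05232 = 0.22254

0.223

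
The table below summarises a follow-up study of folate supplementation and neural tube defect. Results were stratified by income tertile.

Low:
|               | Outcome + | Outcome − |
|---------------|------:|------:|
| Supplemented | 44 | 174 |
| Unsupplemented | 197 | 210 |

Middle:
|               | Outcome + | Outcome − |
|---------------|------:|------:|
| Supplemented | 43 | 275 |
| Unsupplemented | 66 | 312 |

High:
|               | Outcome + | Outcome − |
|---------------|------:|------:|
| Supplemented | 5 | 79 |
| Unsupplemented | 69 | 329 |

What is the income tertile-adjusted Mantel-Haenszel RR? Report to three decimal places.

RR_MH = Σ(aᵢ·n₀ᵢ/nᵢ) / Σ(cᵢ·n₁ᵢ/nᵢ), with n₁ᵢ = aᵢ+bᵢ (exposed), n₀ᵢ = cᵢ+dᵢ (unexposed), nᵢ = n₁ᵢ+n₀ᵢ.
Stratum 1 (Low): n₁ = 218, n₀ = 407, n = 625; a·n₀/n = 44·407/625 = 28.6528; c·n₁/n = 197·218/625 = 68.7136
Stratum 2 (Middle): n₁ = 318, n₀ = 378, n = 696; a·n₀/n = 43·378/696 = 23.3534; c·n₁/n = 66·318/696 = 30.1552
Stratum 3 (High): n₁ = 84, n₀ = 398, n = 482; a·n₀/n = 5·398/482 = 4.1286; c·n₁/n = 69·84/482 = 12.0249
RR_MH = (28.6528 + 23.3534 + 4.1286) / (68.7136 + 30.1552 + 12.0249) = 56.1349 / 110.8937 = 0.50620

0.506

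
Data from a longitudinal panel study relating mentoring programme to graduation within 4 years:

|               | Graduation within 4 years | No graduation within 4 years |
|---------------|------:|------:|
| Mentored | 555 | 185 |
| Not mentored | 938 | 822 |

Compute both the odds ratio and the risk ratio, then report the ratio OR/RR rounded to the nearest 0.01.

Cells: a = 555, b = 185, c = 938, d = 822.
OR = (555·822)/(185·938) = 456210/173530 = 2.62900
Risk in exposed = 555/740 = 0.75000; risk in unexposed = 938/1760 = 0.53295; RR = 1.40725
OR/RR = 2.62900 / 1.40725 = 1.86818
The outcome is not rare, so the OR lies further from 1 than the RR.

1.87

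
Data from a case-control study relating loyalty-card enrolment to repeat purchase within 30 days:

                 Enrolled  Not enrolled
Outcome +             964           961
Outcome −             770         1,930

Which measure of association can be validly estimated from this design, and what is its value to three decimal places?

Reading the table with exposure as columns: a = 964 (Enrolled, case), b = 770 (Enrolled, non-case), c = 961 (Not enrolled, case), d = 1930.
This is a case-control study: participants were sampled on outcome status, so risks in the source population cannot be estimated directly — relative risk is not valid here. The odds ratio is the appropriate measure.
OR = (a·d)/(b·c) = (964 × 1930) / (770 × 961) = 1860520 / 739970 = 2.51432

2.514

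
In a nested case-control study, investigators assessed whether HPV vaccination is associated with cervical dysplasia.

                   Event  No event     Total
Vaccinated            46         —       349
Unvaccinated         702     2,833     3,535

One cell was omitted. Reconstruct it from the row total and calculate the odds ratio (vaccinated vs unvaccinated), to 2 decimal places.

0.61

The missing cell is in the exposed row: 349 − 46 = 303.
So a = 46, b = 303, c = 702, d = 2833.
OR = (a·d)/(b·c) = (46 × 2833) / (303 × 702) = 130318 / 212706 = 0.61267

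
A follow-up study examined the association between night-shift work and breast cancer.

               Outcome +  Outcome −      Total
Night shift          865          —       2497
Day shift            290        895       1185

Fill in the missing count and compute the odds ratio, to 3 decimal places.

The missing cell is in the exposed row: 2497 − 865 = 1632.
So a = 865, b = 1632, c = 290, d = 895.
OR = (a·d)/(b·c) = (865 × 895) / (1632 × 290) = 774175 / 473280 = 1.63577

1.636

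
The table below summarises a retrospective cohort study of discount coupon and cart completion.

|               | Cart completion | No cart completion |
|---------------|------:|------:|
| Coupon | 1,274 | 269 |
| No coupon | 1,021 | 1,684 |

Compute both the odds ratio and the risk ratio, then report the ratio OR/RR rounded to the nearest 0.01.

3.57

Cells: a = 1274, b = 269, c = 1021, d = 1684.
OR = (1274·1684)/(269·1021) = 2145416/274649 = 7.81148
Risk in exposed = 1274/1543 = 0.82566; risk in unexposed = 1021/2705 = 0.37745; RR = 2.18748
OR/RR = 7.81148 / 2.18748 = 3.57099
The outcome is not rare, so the OR lies further from 1 than the RR.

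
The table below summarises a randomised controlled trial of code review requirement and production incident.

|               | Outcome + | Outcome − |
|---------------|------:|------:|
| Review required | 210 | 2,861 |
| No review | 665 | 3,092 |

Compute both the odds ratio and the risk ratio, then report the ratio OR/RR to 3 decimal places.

Cells: a = 210, b = 2861, c = 665, d = 3092.
OR = (210·3092)/(2861·665) = 649320/1902565 = 0.34129
Risk in exposed = 210/3071 = 0.06838; risk in unexposed = 665/3757 = 0.17700; RR = 0.38633
OR/RR = 0.34129 / 0.38633 = 0.88341
The outcome is not rare, so the OR lies further from 1 than the RR.

0.883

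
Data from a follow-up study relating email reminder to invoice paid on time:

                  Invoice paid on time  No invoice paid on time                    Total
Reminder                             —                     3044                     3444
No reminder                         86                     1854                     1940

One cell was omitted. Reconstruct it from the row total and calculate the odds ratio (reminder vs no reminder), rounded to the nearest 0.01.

The missing cell is in the exposed row: 3444 − 3044 = 400.
So a = 400, b = 3044, c = 86, d = 1854.
OR = (a·d)/(b·c) = (400 × 1854) / (3044 × 86) = 741600 / 261784 = 2.83287

2.83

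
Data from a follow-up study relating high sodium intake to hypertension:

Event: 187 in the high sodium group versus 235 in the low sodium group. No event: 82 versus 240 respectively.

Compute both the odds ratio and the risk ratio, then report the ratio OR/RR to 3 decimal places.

From the description: a = 187, b = 82, c = 235, d = 240.
OR = (187·240)/(82·235) = 44880/19270 = 2.32901
Risk in exposed = 187/269 = 0.69517; risk in unexposed = 235/475 = 0.49474; RR = 1.40513
OR/RR = 2.32901 / 1.40513 = 1.65751
The outcome is not rare, so the OR lies further from 1 than the RR.

1.658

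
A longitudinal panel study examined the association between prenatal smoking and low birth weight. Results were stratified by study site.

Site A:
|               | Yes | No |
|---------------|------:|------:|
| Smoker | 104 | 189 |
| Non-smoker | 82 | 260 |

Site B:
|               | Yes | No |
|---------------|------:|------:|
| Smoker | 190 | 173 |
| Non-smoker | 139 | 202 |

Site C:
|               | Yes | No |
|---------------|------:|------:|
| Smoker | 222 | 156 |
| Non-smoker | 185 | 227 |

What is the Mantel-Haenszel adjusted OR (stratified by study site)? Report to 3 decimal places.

1.692

OR_MH = Σ(aᵢdᵢ/nᵢ) / Σ(bᵢcᵢ/nᵢ), where nᵢ is the stratum total.
Stratum 1 (Site A): n = 635; a·d/n = 104·260/635 = 42.5827; b·c/n = 189·82/635 = 24.4063
Stratum 2 (Site B): n = 704; a·d/n = 190·202/704 = 54.5170; b·c/n = 173·139/704 = 34.1577
Stratum 3 (Site C): n = 790; a·d/n = 222·227/790 = 63.7899; b·c/n = 156·185/790 = 36.5316
OR_MH = (42.5827 + 54.5170 + 63.7899) / (24.4063 + 34.1577 + 36.5316) = 160.8896 / 95.0956 = 1.69187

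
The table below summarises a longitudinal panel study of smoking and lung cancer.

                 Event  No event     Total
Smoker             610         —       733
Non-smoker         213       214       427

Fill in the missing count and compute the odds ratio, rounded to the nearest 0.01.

The missing cell is in the exposed row: 733 − 610 = 123.
So a = 610, b = 123, c = 213, d = 214.
OR = (a·d)/(b·c) = (610 × 214) / (123 × 213) = 130540 / 26199 = 4.98263

4.98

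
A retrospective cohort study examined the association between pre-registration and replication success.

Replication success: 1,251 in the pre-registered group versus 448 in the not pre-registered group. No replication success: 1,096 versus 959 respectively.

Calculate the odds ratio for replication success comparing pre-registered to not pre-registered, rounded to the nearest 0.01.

2.44

From the description: a = 1251, b = 1096, c = 448, d = 959.
OR = (a·d)/(b·c) = (1251 × 959) / (1096 × 448) = 1199709 / 491008 = 2.44336
The odds of replication success are about 2.44 times as high in the pre-registered group.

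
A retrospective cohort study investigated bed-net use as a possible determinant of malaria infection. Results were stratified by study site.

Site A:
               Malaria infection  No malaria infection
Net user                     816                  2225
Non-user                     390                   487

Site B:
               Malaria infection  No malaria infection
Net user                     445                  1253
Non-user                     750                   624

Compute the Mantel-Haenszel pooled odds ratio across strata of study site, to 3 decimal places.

0.364

OR_MH = Σ(aᵢdᵢ/nᵢ) / Σ(bᵢcᵢ/nᵢ), where nᵢ is the stratum total.
Stratum 1 (Site A): n = 3918; a·d/n = 816·487/3918 = 101.4273; b·c/n = 2225·390/3918 = 221.4778
Stratum 2 (Site B): n = 3072; a·d/n = 445·624/3072 = 90.3906; b·c/n = 1253·750/3072 = 305.9082
OR_MH = (101.4273 + 90.3906) / (221.4778 + 305.9082) = 191.8179 / 527.3860 = 0.36371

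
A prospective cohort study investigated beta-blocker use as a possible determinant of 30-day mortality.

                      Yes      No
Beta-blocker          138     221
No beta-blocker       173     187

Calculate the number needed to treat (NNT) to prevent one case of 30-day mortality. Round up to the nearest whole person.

11

Risk in treated group = 138/359 = 0.38440; risk in control = 173/360 = 0.48056.
Absolute risk reduction = 0.48056 − 0.38440 = 0.09615
NNT = 1 / ARR = 1 / 0.09615 = 10.400 → round up → 11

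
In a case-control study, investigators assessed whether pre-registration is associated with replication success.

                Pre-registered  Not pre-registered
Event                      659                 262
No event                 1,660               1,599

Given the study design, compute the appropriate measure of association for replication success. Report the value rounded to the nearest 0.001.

Reading the table with exposure as columns: a = 659 (Pre-registered, case), b = 1660 (Pre-registered, non-case), c = 262 (Not pre-registered, case), d = 1599.
This is a case-control study: participants were sampled on outcome status, so risks in the source population cannot be estimated directly — relative risk is not valid here. The odds ratio is the appropriate measure.
OR = (a·d)/(b·c) = (659 × 1599) / (1660 × 262) = 1053741 / 434920 = 2.42284

2.423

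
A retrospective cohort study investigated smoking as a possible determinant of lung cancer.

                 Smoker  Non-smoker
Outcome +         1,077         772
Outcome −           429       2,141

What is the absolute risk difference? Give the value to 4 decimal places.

Reading the table with exposure as columns: a = 1077 (Smoker, case), b = 429 (Smoker, non-case), c = 772 (Non-smoker, case), d = 2141.
Risk in exposed = 1077/1506 = 0.715139; risk in unexposed = 772/2913 = 0.265019.
Risk difference = 0.715139 − 0.265019 = 0.450121

0.4501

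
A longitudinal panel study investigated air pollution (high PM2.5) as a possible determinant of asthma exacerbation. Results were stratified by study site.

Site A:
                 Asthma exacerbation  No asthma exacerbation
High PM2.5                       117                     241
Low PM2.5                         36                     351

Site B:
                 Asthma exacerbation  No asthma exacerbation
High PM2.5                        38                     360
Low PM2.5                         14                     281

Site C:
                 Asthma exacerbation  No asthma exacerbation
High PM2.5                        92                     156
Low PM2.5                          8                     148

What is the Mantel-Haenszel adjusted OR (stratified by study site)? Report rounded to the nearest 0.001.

4.736

OR_MH = Σ(aᵢdᵢ/nᵢ) / Σ(bᵢcᵢ/nᵢ), where nᵢ is the stratum total.
Stratum 1 (Site A): n = 745; a·d/n = 117·351/745 = 55.1235; b·c/n = 241·36/745 = 11.6456
Stratum 2 (Site B): n = 693; a·d/n = 38·281/693 = 15.4084; b·c/n = 360·14/693 = 7.2727
Stratum 3 (Site C): n = 404; a·d/n = 92·148/404 = 33.7030; b·c/n = 156·8/404 = 3.0891
OR_MH = (55.1235 + 15.4084 + 33.7030) / (11.6456 + 7.2727 + 3.0891) = 104.2348 / 22.0075 = 4.73634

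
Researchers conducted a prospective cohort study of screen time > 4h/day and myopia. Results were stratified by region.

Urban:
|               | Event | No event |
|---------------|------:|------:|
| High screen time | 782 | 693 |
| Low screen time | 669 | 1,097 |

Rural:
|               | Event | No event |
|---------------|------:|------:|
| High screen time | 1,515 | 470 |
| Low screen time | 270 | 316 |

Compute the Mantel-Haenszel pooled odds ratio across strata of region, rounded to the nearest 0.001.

OR_MH = Σ(aᵢdᵢ/nᵢ) / Σ(bᵢcᵢ/nᵢ), where nᵢ is the stratum total.
Stratum 1 (Urban): n = 3241; a·d/n = 782·1097/3241 = 264.6881; b·c/n = 693·669/3241 = 143.0475
Stratum 2 (Rural): n = 2571; a·d/n = 1515·316/2571 = 186.2077; b·c/n = 470·270/2571 = 49.3582
OR_MH = (264.6881 + 186.2077) / (143.0475 + 49.3582) = 450.8958 / 192.4057 = 2.34346

2.343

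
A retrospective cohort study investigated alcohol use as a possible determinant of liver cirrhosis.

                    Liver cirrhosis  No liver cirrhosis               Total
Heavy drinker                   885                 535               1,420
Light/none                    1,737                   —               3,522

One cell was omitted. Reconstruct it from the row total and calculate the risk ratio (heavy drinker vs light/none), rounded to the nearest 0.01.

The missing cell is in the unexposed row: 3522 − 1737 = 1785.
So a = 885, b = 535, c = 1737, d = 1785.
RR = [a/(a+b)] / [c/(c+d)] = (885/1420) / (1737/3522) = 0.62324/0.49319 = 1.26370

1.26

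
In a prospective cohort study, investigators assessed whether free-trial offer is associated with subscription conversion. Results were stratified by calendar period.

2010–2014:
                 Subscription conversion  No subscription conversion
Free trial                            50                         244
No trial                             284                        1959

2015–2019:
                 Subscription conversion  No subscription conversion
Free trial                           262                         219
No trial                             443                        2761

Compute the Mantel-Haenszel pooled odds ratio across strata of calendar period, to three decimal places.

4.379

OR_MH = Σ(aᵢdᵢ/nᵢ) / Σ(bᵢcᵢ/nᵢ), where nᵢ is the stratum total.
Stratum 1 (2010–2014): n = 2537; a·d/n = 50·1959/2537 = 38.6086; b·c/n = 244·284/2537 = 27.3142
Stratum 2 (2015–2019): n = 3685; a·d/n = 262·2761/3685 = 196.3045; b·c/n = 219·443/3685 = 26.3275
OR_MH = (38.6086 + 196.3045) / (27.3142 + 26.3275) = 234.9131 / 53.6417 = 4.37930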